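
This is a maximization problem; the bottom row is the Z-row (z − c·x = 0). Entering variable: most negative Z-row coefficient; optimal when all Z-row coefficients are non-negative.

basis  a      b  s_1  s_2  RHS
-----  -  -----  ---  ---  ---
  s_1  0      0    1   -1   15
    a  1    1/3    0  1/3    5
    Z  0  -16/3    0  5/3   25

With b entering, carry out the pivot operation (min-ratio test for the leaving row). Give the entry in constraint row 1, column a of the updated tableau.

0

Ratio test on column b — row 1: entry 0 ≤ 0; row 2: 5/(1/3) = 15. Minimum is 15 at row 2 (a leaves); pivot element 1/3.
Divide row 2 by 1/3; eliminate column b from the other rows.
Row 1 update in column a: 0 − 0·3 = 0.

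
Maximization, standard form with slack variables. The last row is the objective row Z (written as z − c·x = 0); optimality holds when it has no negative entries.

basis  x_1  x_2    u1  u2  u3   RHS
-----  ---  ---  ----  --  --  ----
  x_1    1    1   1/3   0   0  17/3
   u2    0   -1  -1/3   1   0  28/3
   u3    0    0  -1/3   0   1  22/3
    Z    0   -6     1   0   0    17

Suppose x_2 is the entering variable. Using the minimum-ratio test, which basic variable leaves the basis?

Column x_2 entries and ratios — x_1: (17/3)/1 = 17/3; u2: -1 ≤ 0, skip; u3: 0 ≤ 0, skip.
Smallest ratio is 17/3 in the row of x_1, so x_1 leaves.

x_1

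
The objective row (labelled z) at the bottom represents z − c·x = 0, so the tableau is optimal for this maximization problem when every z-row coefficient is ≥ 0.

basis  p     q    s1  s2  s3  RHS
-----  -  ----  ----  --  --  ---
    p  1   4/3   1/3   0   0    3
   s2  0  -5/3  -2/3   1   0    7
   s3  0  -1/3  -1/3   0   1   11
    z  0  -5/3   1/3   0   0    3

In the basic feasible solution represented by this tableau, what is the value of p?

3

p is basic (row 1); its value is the RHS of that row, 3.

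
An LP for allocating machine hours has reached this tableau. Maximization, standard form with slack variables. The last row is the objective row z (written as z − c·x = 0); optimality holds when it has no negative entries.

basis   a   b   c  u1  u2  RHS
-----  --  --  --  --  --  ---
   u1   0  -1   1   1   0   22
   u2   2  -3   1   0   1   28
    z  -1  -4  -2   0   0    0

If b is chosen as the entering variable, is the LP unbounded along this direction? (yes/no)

yes

Every constraint-row entry in column b is ≤ 0, so increasing b is unbounded.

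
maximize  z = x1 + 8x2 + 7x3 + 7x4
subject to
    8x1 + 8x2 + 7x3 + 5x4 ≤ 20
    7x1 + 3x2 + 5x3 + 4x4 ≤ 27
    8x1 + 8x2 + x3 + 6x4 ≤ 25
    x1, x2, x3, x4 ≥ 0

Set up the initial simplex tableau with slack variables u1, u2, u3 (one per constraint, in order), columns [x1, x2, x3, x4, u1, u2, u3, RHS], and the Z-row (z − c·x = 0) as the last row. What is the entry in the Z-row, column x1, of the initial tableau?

-1

The Z-row carries the negated objective coefficients: the x1 entry is -1.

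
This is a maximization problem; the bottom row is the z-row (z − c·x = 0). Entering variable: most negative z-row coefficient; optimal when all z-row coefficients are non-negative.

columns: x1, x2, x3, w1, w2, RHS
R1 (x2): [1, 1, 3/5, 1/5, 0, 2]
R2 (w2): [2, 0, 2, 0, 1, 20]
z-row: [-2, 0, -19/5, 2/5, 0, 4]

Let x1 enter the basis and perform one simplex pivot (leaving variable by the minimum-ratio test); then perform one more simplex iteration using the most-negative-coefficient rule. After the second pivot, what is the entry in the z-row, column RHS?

Ratio test on column x1 — row 1: 2/1 = 2; row 2: 20/2 = 10. Minimum is 2 at row 1 (x2 leaves); pivot element 1.
Divide row 1 by 1; eliminate column x1 from the other rows.
Second iteration: most negative z-row entry is -13/5 in column x3, so x3 enters.
Ratio test on column x3 — row 1: 2/(3/5) = 10/3; row 2: 16/(4/5) = 20. Minimum is 10/3 at row 1 (x1 leaves); pivot element 3/5.
Divide row 1 by 3/5; eliminate column x3 from the other rows.
After both pivots, the entry at the z-row, column RHS is 50/3.

50/3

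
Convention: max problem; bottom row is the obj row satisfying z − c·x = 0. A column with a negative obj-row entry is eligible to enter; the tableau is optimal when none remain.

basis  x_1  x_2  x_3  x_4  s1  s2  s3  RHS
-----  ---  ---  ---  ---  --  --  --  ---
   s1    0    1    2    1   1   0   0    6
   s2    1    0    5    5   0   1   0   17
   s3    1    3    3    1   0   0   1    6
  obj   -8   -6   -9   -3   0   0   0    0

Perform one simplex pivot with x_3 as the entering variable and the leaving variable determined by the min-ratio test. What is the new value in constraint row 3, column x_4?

Ratio test on column x_3 — row 1: 6/2 = 3; row 2: 17/5 = 17/5; row 3: 6/3 = 2. Minimum is 2 at row 3 (s3 leaves); pivot element 3.
Divide row 3 by 3; eliminate column x_3 from the other rows.
In the new row 3, the x_4 entry is the old entry divided by the pivot: 1/3 = 1/3.

1/3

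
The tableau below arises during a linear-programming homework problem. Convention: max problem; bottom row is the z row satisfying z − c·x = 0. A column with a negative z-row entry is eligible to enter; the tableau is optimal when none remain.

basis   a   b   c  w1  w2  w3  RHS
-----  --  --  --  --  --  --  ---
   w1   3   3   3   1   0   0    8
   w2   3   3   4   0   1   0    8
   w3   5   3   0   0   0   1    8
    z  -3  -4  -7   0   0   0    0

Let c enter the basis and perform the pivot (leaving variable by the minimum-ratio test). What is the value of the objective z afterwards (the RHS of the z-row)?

Ratio test on column c — row 1: 8/3 = 8/3; row 2: 8/4 = 2; row 3: entry 0 ≤ 0. Minimum is 2 at row 2 (w2 leaves); pivot element 4.
Pivot on row 2; the z-row RHS becomes 0 − (-7)·2 = 14.

14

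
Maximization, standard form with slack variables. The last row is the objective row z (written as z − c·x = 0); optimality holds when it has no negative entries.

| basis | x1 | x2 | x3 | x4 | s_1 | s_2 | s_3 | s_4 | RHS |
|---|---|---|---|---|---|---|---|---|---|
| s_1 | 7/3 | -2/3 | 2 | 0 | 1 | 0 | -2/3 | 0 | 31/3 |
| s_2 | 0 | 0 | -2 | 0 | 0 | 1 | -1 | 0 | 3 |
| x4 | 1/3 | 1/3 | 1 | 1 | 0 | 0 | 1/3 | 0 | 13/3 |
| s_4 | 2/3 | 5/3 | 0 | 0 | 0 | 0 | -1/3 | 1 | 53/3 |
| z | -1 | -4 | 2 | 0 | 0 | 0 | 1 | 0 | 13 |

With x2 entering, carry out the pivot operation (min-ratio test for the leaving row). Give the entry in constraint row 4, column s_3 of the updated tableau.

-1/5

Ratio test on column x2 — row 1: entry -2/3 ≤ 0; row 2: entry 0 ≤ 0; row 3: (13/3)/(1/3) = 13; row 4: (53/3)/(5/3) = 53/5. Minimum is 53/5 at row 4 (s_4 leaves); pivot element 5/3.
Divide row 4 by 5/3; eliminate column x2 from the other rows.
In the new row 4, the s_3 entry is the old entry divided by the pivot: (-1/3)/(5/3) = -1/5.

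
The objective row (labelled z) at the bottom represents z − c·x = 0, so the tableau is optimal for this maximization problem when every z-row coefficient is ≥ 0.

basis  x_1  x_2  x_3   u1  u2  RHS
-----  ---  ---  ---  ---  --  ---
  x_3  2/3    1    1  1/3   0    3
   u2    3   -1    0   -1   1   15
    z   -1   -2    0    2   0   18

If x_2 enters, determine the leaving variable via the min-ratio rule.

Column x_2 entries and ratios — x_3: 3/1 = 3; u2: -1 ≤ 0, skip.
Smallest ratio is 3 in the row of x_3, so x_3 leaves.

x_3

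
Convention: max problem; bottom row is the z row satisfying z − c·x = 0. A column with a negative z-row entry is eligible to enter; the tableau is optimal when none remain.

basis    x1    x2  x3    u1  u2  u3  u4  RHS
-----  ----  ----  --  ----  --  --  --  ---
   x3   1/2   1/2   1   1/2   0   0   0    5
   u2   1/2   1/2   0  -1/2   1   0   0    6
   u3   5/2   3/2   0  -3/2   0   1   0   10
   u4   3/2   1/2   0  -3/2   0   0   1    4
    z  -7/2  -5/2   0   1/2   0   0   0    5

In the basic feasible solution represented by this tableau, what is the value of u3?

10

u3 is basic (row 3); its value is the RHS of that row, 10.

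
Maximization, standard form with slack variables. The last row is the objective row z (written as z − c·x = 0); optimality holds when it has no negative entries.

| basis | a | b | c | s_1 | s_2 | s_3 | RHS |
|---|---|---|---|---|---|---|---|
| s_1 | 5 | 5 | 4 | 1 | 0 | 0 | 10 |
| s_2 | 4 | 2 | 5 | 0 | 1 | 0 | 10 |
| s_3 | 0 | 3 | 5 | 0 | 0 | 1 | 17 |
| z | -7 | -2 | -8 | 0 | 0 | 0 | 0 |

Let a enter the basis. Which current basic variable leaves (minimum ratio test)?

s_1

Column a entries and ratios — s_1: 10/5 = 2; s_2: 10/4 = 5/2; s_3: 0 ≤ 0, skip.
Smallest ratio is 2 in the row of s_1, so s_1 leaves.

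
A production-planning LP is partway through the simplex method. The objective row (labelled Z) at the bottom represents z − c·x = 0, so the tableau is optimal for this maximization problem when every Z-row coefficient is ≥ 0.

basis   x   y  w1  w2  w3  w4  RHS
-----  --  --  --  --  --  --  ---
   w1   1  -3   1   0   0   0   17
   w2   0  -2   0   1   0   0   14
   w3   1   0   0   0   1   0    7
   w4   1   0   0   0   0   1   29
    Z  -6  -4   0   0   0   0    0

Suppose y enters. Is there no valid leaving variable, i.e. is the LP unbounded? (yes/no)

yes

Every constraint-row entry in column y is ≤ 0, so increasing y is unbounded.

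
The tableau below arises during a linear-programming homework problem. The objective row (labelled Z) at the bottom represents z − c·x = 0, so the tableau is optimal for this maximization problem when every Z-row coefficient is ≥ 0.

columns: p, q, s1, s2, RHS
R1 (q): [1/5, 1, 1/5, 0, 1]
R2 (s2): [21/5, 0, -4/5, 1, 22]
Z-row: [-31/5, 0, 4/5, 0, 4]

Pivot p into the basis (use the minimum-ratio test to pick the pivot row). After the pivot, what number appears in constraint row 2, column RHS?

Ratio test on column p — row 1: 1/(1/5) = 5; row 2: 22/(21/5) = 110/21. Minimum is 5 at row 1 (q leaves); pivot element 1/5.
Divide row 1 by 1/5; eliminate column p from the other rows.
Row 2 update in column RHS: 22 − (21/5)·5 = 1.

1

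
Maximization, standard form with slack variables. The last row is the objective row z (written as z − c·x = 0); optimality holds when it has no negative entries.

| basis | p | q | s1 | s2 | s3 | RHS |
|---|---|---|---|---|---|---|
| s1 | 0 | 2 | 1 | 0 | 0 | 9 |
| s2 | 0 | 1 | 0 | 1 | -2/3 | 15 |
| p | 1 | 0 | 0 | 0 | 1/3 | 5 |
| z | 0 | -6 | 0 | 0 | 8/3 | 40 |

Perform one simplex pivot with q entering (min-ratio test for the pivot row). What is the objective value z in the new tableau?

Ratio test on column q — row 1: 9/2 = 9/2; row 2: 15/1 = 15; row 3: entry 0 ≤ 0. Minimum is 9/2 at row 1 (s1 leaves); pivot element 2.
Pivot on row 1; the z-row RHS becomes 40 − (-6)·(9/2) = 67.

67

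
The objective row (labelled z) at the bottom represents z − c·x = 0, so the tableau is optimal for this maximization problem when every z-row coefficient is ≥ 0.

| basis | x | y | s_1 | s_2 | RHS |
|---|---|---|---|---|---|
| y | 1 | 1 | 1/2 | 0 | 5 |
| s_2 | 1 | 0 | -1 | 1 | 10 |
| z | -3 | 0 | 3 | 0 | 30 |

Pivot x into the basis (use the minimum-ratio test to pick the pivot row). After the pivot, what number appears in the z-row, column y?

3

Ratio test on column x — row 1: 5/1 = 5; row 2: 10/1 = 10. Minimum is 5 at row 1 (y leaves); pivot element 1.
Divide row 1 by 1; eliminate column x from the other rows.
z-row update in column y: 0 − (-3)·1 = 3.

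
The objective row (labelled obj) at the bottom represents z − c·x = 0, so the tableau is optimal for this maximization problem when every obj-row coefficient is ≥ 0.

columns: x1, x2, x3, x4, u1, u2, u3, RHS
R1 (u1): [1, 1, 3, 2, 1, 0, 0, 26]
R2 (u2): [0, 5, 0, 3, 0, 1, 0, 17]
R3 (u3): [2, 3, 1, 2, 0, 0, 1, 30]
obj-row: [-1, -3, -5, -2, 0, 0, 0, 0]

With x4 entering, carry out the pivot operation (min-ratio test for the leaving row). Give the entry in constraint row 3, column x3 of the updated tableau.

Ratio test on column x4 — row 1: 26/2 = 13; row 2: 17/3 = 17/3; row 3: 30/2 = 15. Minimum is 17/3 at row 2 (u2 leaves); pivot element 3.
Divide row 2 by 3; eliminate column x4 from the other rows.
Row 3 update in column x3: 1 − 2·0 = 1.

1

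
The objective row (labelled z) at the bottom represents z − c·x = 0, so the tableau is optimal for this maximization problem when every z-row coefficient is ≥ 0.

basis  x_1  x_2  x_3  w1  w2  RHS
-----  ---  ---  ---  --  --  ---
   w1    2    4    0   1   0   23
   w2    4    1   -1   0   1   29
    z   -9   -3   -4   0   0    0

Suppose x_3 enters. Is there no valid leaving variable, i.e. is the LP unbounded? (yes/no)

Every constraint-row entry in column x_3 is ≤ 0, so increasing x_3 is unbounded.

yes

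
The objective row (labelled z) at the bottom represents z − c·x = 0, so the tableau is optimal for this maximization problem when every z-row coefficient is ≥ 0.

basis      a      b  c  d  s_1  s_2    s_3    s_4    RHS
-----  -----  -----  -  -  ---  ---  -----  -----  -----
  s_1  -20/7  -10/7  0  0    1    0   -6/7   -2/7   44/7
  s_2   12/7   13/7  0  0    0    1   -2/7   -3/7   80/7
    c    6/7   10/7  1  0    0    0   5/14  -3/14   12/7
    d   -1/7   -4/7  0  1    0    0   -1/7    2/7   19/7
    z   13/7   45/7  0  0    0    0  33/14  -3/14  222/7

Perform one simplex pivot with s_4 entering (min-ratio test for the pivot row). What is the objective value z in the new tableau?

135/4

Ratio test on column s_4 — row 1: entry -2/7 ≤ 0; row 2: entry -3/7 ≤ 0; row 3: entry -3/14 ≤ 0; row 4: (19/7)/(2/7) = 19/2. Minimum is 19/2 at row 4 (d leaves); pivot element 2/7.
Pivot on row 4; the z-row RHS becomes 222/7 − (-3/14)·(19/2) = 135/4.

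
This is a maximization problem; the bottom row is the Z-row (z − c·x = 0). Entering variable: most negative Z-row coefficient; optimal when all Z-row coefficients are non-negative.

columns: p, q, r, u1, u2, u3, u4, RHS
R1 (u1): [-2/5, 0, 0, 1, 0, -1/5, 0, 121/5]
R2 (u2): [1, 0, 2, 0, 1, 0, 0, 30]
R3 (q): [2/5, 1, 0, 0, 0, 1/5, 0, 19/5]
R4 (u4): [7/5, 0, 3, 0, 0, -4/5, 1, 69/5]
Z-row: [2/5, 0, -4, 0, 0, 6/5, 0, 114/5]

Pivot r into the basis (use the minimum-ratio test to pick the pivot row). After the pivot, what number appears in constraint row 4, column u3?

-4/15

Ratio test on column r — row 1: entry 0 ≤ 0; row 2: 30/2 = 15; row 3: entry 0 ≤ 0; row 4: (69/5)/3 = 23/5. Minimum is 23/5 at row 4 (u4 leaves); pivot element 3.
Divide row 4 by 3; eliminate column r from the other rows.
In the new row 4, the u3 entry is the old entry divided by the pivot: (-4/5)/3 = -4/15.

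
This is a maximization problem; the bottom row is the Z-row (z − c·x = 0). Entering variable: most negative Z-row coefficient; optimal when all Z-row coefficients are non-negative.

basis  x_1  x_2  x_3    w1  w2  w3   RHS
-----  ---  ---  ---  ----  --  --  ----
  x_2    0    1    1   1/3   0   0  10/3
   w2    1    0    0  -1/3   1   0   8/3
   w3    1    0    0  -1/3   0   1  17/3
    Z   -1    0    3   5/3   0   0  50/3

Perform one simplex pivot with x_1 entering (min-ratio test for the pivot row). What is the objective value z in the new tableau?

58/3

Ratio test on column x_1 — row 1: entry 0 ≤ 0; row 2: (8/3)/1 = 8/3; row 3: (17/3)/1 = 17/3. Minimum is 8/3 at row 2 (w2 leaves); pivot element 1.
Pivot on row 2; the Z-row RHS becomes 50/3 − (-1)·(8/3) = 58/3.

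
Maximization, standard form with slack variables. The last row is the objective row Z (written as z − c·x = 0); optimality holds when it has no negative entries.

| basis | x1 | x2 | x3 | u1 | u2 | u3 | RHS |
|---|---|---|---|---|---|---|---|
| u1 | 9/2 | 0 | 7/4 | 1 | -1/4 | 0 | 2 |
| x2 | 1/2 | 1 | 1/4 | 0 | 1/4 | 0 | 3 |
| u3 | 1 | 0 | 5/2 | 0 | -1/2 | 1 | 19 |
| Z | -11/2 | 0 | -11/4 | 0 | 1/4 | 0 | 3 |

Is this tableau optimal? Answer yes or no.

no

The Z-row has a negative entry -11/2 in column x1, so it is not optimal.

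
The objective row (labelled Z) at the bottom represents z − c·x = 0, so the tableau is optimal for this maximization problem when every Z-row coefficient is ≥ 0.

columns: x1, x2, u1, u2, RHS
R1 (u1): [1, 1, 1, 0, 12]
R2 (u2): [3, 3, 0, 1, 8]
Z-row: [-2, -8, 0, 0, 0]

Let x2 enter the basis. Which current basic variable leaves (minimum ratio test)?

u2

Column x2 entries and ratios — u1: 12/1 = 12; u2: 8/3 = 8/3.
Smallest ratio is 8/3 in the row of u2, so u2 leaves.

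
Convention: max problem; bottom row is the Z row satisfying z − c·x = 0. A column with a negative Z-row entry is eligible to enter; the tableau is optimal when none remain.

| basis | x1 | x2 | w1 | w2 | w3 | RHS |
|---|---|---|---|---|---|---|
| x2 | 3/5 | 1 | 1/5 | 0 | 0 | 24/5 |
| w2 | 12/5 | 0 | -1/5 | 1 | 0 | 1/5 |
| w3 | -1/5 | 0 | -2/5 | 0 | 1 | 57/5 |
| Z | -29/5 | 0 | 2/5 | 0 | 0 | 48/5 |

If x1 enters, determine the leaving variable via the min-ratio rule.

Column x1 entries and ratios — x2: (24/5)/(3/5) = 8; w2: (1/5)/(12/5) = 1/12; w3: -1/5 ≤ 0, skip.
Smallest ratio is 1/12 in the row of w2, so w2 leaves.

w2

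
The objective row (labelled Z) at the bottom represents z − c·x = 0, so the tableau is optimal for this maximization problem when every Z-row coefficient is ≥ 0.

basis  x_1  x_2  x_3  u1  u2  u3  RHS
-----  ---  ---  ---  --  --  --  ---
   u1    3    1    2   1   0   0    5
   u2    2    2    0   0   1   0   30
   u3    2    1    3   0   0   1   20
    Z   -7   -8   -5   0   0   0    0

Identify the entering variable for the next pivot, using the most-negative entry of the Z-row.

x_2

Negative Z-row entries: x_1: -7, x_2: -8, x_3: -5.
The most negative is -8 in column x_2, so x_2 enters.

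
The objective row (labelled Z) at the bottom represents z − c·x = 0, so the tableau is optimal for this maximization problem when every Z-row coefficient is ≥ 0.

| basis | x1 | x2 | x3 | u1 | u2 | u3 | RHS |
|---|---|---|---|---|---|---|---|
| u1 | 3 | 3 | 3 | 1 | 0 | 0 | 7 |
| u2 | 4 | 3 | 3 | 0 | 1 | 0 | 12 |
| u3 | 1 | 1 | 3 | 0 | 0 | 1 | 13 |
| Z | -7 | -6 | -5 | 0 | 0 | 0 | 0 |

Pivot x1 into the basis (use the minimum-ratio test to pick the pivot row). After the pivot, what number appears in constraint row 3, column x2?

0

Ratio test on column x1 — row 1: 7/3 = 7/3; row 2: 12/4 = 3; row 3: 13/1 = 13. Minimum is 7/3 at row 1 (u1 leaves); pivot element 3.
Divide row 1 by 3; eliminate column x1 from the other rows.
Row 3 update in column x2: 1 − 1·1 = 0.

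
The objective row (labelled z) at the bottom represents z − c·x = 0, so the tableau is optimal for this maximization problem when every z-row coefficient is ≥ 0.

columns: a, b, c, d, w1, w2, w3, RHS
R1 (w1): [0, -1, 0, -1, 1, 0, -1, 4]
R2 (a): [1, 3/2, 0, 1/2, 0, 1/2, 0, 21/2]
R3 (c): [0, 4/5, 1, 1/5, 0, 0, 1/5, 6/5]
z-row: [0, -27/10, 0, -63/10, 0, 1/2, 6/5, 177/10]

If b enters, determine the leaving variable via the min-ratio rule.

c

Column b entries and ratios — w1: -1 ≤ 0, skip; a: (21/2)/(3/2) = 7; c: (6/5)/(4/5) = 3/2.
Smallest ratio is 3/2 in the row of c, so c leaves.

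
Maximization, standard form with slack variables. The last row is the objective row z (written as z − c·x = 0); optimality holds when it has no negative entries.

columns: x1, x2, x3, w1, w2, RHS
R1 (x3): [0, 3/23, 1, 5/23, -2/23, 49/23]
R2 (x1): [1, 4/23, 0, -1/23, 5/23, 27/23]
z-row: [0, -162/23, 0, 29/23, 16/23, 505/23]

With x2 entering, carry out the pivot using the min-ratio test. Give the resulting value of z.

139/2

Ratio test on column x2 — row 1: (49/23)/(3/23) = 49/3; row 2: (27/23)/(4/23) = 27/4. Minimum is 27/4 at row 2 (x1 leaves); pivot element 4/23.
Pivot on row 2; the z-row RHS becomes 505/23 − (-162/23)·(27/4) = 139/2.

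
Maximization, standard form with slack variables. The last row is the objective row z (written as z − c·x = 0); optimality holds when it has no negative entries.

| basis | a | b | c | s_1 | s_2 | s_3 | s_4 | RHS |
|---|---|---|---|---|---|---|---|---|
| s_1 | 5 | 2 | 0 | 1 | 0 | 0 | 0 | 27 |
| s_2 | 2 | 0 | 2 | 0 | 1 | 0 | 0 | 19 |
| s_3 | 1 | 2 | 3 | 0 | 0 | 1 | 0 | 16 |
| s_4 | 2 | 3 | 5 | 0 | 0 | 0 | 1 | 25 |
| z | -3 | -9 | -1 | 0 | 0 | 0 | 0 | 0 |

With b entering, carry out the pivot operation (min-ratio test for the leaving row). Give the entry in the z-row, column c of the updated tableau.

Ratio test on column b — row 1: 27/2 = 27/2; row 2: entry 0 ≤ 0; row 3: 16/2 = 8; row 4: 25/3 = 25/3. Minimum is 8 at row 3 (s_3 leaves); pivot element 2.
Divide row 3 by 2; eliminate column b from the other rows.
z-row update in column c: -1 − (-9)·(3/2) = 25/2.

25/2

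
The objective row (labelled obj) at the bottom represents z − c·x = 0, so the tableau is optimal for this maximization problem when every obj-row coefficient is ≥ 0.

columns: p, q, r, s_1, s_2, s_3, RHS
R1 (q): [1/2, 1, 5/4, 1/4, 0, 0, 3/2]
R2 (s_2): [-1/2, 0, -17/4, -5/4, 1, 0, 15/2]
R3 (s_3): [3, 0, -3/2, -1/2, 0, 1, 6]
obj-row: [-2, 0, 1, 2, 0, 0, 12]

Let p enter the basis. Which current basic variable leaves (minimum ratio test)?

Column p entries and ratios — q: (3/2)/(1/2) = 3; s_2: -1/2 ≤ 0, skip; s_3: 6/3 = 2.
Smallest ratio is 2 in the row of s_3, so s_3 leaves.

s_3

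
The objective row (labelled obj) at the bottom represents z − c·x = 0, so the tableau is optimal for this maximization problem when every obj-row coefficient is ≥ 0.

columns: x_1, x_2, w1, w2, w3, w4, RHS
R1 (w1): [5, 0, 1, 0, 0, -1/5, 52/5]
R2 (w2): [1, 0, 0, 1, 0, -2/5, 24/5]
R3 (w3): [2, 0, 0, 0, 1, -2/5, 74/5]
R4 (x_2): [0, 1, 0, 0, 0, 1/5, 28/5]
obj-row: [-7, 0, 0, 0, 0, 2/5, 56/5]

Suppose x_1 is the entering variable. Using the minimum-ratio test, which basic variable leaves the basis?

Column x_1 entries and ratios — w1: (52/5)/5 = 52/25; w2: (24/5)/1 = 24/5; w3: (74/5)/2 = 37/5; x_2: 0 ≤ 0, skip.
Smallest ratio is 52/25 in the row of w1, so w1 leaves.

w1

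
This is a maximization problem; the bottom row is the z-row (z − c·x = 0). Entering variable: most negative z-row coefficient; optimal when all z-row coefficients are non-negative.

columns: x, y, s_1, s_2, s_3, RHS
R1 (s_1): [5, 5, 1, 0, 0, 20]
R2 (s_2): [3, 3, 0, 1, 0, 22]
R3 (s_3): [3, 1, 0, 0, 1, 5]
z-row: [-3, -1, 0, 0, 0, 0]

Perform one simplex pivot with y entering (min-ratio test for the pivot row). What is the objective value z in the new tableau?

4

Ratio test on column y — row 1: 20/5 = 4; row 2: 22/3 = 22/3; row 3: 5/1 = 5. Minimum is 4 at row 1 (s_1 leaves); pivot element 5.
Pivot on row 1; the z-row RHS becomes 0 − (-1)·4 = 4.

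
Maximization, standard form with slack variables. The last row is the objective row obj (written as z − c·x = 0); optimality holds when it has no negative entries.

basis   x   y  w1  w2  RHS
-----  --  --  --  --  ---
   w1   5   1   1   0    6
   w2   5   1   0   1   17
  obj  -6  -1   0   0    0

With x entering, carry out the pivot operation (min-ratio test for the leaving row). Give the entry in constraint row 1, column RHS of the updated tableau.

Ratio test on column x — row 1: 6/5 = 6/5; row 2: 17/5 = 17/5. Minimum is 6/5 at row 1 (w1 leaves); pivot element 5.
Divide row 1 by 5; eliminate column x from the other rows.
In the new row 1, the RHS entry is the old entry divided by the pivot: 6/5 = 6/5.

6/5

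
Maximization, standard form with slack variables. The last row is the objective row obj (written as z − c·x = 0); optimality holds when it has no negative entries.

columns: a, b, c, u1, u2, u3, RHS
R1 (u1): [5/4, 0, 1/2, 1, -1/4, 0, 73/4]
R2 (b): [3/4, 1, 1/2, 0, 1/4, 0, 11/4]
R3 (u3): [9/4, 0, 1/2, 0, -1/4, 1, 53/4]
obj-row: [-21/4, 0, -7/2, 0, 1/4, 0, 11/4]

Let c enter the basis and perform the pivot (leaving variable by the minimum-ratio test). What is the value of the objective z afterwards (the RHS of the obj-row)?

Ratio test on column c — row 1: (73/4)/(1/2) = 73/2; row 2: (11/4)/(1/2) = 11/2; row 3: (53/4)/(1/2) = 53/2. Minimum is 11/2 at row 2 (b leaves); pivot element 1/2.
Pivot on row 2; the obj-row RHS becomes 11/4 − (-7/2)·(11/2) = 22.

22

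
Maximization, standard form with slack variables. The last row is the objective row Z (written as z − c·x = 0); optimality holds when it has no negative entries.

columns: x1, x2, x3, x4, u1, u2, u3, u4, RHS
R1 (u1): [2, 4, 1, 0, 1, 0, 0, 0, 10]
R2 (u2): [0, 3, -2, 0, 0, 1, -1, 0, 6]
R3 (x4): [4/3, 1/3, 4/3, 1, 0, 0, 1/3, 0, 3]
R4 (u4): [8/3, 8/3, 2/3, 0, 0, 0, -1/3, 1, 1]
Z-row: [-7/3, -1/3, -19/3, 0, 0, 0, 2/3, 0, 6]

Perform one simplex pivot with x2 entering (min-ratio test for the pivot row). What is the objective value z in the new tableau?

49/8

Ratio test on column x2 — row 1: 10/4 = 5/2; row 2: 6/3 = 2; row 3: 3/(1/3) = 9; row 4: 1/(8/3) = 3/8. Minimum is 3/8 at row 4 (u4 leaves); pivot element 8/3.
Pivot on row 4; the Z-row RHS becomes 6 − (-1/3)·(3/8) = 49/8.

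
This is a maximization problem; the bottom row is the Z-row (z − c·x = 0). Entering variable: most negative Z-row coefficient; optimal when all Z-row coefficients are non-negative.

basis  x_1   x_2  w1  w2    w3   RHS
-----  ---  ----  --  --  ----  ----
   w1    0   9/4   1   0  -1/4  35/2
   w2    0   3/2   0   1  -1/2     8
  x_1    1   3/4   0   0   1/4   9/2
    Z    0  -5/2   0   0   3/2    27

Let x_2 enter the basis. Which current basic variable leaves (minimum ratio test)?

w2

Column x_2 entries and ratios — w1: (35/2)/(9/4) = 70/9; w2: 8/(3/2) = 16/3; x_1: (9/2)/(3/4) = 6.
Smallest ratio is 16/3 in the row of w2, so w2 leaves.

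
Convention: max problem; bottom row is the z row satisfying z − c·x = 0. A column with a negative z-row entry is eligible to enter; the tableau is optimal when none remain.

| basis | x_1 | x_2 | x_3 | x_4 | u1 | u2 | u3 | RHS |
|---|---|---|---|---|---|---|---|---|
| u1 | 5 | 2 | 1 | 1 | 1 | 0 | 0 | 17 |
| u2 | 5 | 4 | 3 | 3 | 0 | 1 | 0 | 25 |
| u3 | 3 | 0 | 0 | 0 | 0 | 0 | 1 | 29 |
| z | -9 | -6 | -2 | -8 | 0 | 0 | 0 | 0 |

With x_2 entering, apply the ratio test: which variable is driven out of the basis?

u2

Column x_2 entries and ratios — u1: 17/2 = 17/2; u2: 25/4 = 25/4; u3: 0 ≤ 0, skip.
Smallest ratio is 25/4 in the row of u2, so u2 leaves.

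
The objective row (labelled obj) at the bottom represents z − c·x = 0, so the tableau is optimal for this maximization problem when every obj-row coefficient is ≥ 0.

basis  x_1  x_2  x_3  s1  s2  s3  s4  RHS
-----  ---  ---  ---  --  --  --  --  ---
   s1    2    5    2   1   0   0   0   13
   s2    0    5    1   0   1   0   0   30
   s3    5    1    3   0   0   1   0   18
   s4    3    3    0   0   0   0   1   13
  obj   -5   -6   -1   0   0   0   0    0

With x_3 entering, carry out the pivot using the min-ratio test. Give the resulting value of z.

Ratio test on column x_3 — row 1: 13/2 = 13/2; row 2: 30/1 = 30; row 3: 18/3 = 6; row 4: entry 0 ≤ 0. Minimum is 6 at row 3 (s3 leaves); pivot element 3.
Pivot on row 3; the obj-row RHS becomes 0 − (-1)·6 = 6.

6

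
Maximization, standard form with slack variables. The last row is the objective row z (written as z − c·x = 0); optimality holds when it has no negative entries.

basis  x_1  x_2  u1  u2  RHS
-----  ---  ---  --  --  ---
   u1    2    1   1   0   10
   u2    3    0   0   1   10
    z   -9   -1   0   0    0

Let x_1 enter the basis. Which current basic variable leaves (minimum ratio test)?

Column x_1 entries and ratios — u1: 10/2 = 5; u2: 10/3 = 10/3.
Smallest ratio is 10/3 in the row of u2, so u2 leaves.

u2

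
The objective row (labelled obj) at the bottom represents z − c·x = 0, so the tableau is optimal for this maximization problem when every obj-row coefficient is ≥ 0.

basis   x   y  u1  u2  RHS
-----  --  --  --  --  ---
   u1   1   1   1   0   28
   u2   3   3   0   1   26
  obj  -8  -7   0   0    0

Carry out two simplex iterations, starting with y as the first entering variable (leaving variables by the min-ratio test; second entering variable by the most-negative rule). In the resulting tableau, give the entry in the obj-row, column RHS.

208/3

Ratio test on column y — row 1: 28/1 = 28; row 2: 26/3 = 26/3. Minimum is 26/3 at row 2 (u2 leaves); pivot element 3.
Divide row 2 by 3; eliminate column y from the other rows.
Second iteration: most negative obj-row entry is -1 in column x, so x enters.
Ratio test on column x — row 1: entry 0 ≤ 0; row 2: (26/3)/1 = 26/3. Minimum is 26/3 at row 2 (y leaves); pivot element 1.
Divide row 2 by 1; eliminate column x from the other rows.
After both pivots, the entry at the obj-row, column RHS is 208/3.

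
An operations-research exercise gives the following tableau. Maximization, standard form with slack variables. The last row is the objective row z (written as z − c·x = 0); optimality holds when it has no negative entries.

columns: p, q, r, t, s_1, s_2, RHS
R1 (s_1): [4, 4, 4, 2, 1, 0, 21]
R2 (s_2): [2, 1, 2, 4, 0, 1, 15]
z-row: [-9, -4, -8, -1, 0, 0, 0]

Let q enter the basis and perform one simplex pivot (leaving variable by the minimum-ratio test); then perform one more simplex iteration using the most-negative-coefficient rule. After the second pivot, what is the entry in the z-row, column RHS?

Ratio test on column q — row 1: 21/4 = 21/4; row 2: 15/1 = 15. Minimum is 21/4 at row 1 (s_1 leaves); pivot element 4.
Divide row 1 by 4; eliminate column q from the other rows.
Second iteration: most negative z-row entry is -5 in column p, so p enters.
Ratio test on column p — row 1: (21/4)/1 = 21/4; row 2: (39/4)/1 = 39/4. Minimum is 21/4 at row 1 (q leaves); pivot element 1.
Divide row 1 by 1; eliminate column p from the other rows.
After both pivots, the entry at the z-row, column RHS is 189/4.

189/4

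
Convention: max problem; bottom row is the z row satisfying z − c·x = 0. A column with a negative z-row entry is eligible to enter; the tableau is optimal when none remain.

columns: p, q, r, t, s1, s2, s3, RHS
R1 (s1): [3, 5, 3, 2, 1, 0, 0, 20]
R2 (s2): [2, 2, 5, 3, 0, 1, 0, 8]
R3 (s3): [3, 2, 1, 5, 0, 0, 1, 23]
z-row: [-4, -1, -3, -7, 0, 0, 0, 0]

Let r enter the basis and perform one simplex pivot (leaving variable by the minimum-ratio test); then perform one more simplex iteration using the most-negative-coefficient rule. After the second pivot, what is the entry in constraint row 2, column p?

2/3

Ratio test on column r — row 1: 20/3 = 20/3; row 2: 8/5 = 8/5; row 3: 23/1 = 23. Minimum is 8/5 at row 2 (s2 leaves); pivot element 5.
Divide row 2 by 5; eliminate column r from the other rows.
Second iteration: most negative z-row entry is -26/5 in column t, so t enters.
Ratio test on column t — row 1: (76/5)/(1/5) = 76; row 2: (8/5)/(3/5) = 8/3; row 3: (107/5)/(22/5) = 107/22. Minimum is 8/3 at row 2 (r leaves); pivot element 3/5.
Divide row 2 by 3/5; eliminate column t from the other rows.
After both pivots, the entry at constraint row 2, column p is 2/3.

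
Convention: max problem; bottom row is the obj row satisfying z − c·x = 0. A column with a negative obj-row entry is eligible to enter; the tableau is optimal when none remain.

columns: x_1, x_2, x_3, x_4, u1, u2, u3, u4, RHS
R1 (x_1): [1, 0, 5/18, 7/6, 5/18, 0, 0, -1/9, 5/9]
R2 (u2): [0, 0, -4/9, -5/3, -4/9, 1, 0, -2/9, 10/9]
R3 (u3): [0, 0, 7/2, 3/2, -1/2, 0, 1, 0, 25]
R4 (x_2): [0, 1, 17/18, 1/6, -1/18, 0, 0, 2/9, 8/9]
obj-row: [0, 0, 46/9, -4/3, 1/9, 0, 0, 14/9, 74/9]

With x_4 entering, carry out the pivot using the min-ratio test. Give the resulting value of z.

62/7

Ratio test on column x_4 — row 1: (5/9)/(7/6) = 10/21; row 2: entry -5/3 ≤ 0; row 3: 25/(3/2) = 50/3; row 4: (8/9)/(1/6) = 16/3. Minimum is 10/21 at row 1 (x_1 leaves); pivot element 7/6.
Pivot on row 1; the obj-row RHS becomes 74/9 − (-4/3)·(10/21) = 62/7.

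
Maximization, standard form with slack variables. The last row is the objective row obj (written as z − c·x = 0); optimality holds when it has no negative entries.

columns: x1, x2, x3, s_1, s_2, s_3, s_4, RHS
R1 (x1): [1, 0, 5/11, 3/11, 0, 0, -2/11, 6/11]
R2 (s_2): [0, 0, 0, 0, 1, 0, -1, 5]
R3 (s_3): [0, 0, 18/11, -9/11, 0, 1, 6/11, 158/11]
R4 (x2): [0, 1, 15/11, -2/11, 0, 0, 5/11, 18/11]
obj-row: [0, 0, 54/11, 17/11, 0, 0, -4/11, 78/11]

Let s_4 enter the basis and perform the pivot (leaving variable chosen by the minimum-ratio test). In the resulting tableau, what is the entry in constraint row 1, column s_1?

Ratio test on column s_4 — row 1: entry -2/11 ≤ 0; row 2: entry -1 ≤ 0; row 3: (158/11)/(6/11) = 79/3; row 4: (18/11)/(5/11) = 18/5. Minimum is 18/5 at row 4 (x2 leaves); pivot element 5/11.
Divide row 4 by 5/11; eliminate column s_4 from the other rows.
Row 1 update in column s_1: 3/11 − (-2/11)·(-2/5) = 1/5.

1/5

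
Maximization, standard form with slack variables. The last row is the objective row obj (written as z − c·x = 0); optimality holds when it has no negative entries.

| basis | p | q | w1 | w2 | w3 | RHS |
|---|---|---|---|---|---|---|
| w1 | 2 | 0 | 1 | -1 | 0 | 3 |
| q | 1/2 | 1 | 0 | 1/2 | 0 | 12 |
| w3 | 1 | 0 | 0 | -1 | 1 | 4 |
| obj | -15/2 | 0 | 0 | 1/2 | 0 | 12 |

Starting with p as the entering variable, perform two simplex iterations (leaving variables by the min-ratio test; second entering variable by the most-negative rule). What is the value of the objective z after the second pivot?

72

Ratio test on column p — row 1: 3/2 = 3/2; row 2: 12/(1/2) = 24; row 3: 4/1 = 4. Minimum is 3/2 at row 1 (w1 leaves); pivot element 2.
Pivot on row 1; the obj-row RHS becomes 12 − (-15/2)·(3/2) = 93/4.
Next entering variable (most negative obj-row entry -13/4): w2.
Ratio test on column w2 — row 1: entry -1/2 ≤ 0; row 2: (45/4)/(3/4) = 15; row 3: entry -1/2 ≤ 0. Minimum is 15 at row 2 (q leaves); pivot element 3/4.
After the second pivot the obj-row RHS is 93/4 − (-13/4)·15 = 72.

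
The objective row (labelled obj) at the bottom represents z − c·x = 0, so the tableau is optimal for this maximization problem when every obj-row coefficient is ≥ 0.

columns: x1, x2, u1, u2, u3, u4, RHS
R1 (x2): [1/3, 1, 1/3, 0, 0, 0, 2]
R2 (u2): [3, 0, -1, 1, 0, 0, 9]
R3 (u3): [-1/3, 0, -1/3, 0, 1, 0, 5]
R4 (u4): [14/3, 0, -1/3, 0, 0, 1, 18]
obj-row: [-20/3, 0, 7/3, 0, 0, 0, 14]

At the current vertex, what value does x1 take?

0

x1 is not in the basis, so in the current basic feasible solution x1 = 0.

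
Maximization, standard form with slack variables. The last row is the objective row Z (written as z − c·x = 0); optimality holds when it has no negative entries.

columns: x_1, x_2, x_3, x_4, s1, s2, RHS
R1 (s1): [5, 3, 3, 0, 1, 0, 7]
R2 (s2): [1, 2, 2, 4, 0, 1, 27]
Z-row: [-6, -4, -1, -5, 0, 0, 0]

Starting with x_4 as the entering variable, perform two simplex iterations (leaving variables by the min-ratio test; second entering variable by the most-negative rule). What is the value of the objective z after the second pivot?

Ratio test on column x_4 — row 1: entry 0 ≤ 0; row 2: 27/4 = 27/4. Minimum is 27/4 at row 2 (s2 leaves); pivot element 4.
Pivot on row 2; the Z-row RHS becomes 0 − (-5)·(27/4) = 135/4.
Next entering variable (most negative Z-row entry -19/4): x_1.
Ratio test on column x_1 — row 1: 7/5 = 7/5; row 2: (27/4)/(1/4) = 27. Minimum is 7/5 at row 1 (s1 leaves); pivot element 5.
After the second pivot the Z-row RHS is 135/4 − (-19/4)·(7/5) = 202/5.

202/5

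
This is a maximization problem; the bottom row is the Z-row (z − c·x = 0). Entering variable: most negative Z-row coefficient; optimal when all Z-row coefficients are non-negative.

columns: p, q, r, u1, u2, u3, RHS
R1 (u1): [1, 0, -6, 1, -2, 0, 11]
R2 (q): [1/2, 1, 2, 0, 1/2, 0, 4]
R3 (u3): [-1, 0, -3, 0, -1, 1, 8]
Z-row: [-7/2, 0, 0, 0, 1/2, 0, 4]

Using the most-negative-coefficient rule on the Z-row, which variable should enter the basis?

p

Negative Z-row entries: p: -7/2.
The most negative is -7/2 in column p, so p enters.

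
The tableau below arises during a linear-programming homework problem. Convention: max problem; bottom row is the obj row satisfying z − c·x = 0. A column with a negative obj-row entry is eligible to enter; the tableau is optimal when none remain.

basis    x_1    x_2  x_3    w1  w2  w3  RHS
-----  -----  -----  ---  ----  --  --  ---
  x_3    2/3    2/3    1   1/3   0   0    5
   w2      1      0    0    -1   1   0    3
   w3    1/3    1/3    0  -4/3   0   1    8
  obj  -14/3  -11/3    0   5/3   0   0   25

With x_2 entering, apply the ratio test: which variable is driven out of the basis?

Column x_2 entries and ratios — x_3: 5/(2/3) = 15/2; w2: 0 ≤ 0, skip; w3: 8/(1/3) = 24.
Smallest ratio is 15/2 in the row of x_3, so x_3 leaves.

x_3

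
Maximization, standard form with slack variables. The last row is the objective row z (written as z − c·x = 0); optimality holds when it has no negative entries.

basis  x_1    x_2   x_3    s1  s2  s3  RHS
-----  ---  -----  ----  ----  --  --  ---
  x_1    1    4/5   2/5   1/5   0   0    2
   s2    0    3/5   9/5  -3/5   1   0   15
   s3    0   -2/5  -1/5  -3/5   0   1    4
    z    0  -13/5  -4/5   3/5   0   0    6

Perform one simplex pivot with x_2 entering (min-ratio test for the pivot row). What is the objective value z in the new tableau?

25/2

Ratio test on column x_2 — row 1: 2/(4/5) = 5/2; row 2: 15/(3/5) = 25; row 3: entry -2/5 ≤ 0. Minimum is 5/2 at row 1 (x_1 leaves); pivot element 4/5.
Pivot on row 1; the z-row RHS becomes 6 − (-13/5)·(5/2) = 25/2.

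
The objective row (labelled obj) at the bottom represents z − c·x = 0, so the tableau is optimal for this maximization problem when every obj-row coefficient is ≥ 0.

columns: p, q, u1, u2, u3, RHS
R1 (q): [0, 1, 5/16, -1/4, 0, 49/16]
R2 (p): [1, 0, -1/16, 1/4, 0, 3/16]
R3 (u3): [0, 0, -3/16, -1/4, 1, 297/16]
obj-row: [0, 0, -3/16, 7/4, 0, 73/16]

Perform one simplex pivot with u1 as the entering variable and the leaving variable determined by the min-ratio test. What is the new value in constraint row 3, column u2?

Ratio test on column u1 — row 1: (49/16)/(5/16) = 49/5; row 2: entry -1/16 ≤ 0; row 3: entry -3/16 ≤ 0. Minimum is 49/5 at row 1 (q leaves); pivot element 5/16.
Divide row 1 by 5/16; eliminate column u1 from the other rows.
Row 3 update in column u2: -1/4 − (-3/16)·(-4/5) = -2/5.

-2/5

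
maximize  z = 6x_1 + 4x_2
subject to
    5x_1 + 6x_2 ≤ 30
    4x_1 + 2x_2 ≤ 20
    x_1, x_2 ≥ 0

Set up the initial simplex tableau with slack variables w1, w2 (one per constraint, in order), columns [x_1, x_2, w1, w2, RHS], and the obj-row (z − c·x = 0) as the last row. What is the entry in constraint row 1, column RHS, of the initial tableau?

30

The RHS of constraint 1 is b_1 = 30.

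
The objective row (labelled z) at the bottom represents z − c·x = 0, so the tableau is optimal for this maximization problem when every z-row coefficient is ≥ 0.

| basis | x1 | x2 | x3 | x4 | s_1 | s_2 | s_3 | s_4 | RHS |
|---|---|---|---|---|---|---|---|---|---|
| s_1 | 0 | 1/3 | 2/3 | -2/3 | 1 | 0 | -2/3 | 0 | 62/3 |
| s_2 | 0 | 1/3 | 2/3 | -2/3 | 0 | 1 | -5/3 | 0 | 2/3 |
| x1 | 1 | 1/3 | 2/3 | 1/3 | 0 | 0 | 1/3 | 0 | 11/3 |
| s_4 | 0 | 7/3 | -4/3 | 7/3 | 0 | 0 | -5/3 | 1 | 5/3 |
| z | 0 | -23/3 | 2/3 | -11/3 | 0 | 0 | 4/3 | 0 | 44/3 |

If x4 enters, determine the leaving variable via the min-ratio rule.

s_4

Column x4 entries and ratios — s_1: -2/3 ≤ 0, skip; s_2: -2/3 ≤ 0, skip; x1: (11/3)/(1/3) = 11; s_4: (5/3)/(7/3) = 5/7.
Smallest ratio is 5/7 in the row of s_4, so s_4 leaves.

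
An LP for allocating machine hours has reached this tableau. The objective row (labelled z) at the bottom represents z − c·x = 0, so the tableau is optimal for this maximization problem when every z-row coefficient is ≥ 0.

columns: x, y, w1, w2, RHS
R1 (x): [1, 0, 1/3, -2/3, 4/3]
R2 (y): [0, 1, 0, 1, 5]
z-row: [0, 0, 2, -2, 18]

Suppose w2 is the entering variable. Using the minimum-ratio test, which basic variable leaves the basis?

y

Column w2 entries and ratios — x: -2/3 ≤ 0, skip; y: 5/1 = 5.
Smallest ratio is 5 in the row of y, so y leaves.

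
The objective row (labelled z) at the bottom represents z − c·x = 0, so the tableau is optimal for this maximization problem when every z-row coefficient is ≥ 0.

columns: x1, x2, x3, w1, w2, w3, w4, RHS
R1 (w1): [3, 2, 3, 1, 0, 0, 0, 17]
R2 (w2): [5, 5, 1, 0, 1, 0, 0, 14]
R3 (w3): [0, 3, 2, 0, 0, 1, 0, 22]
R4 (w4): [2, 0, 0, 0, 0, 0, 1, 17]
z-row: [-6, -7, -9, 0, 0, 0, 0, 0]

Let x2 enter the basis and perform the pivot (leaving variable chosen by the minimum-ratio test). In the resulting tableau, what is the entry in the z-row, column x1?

1

Ratio test on column x2 — row 1: 17/2 = 17/2; row 2: 14/5 = 14/5; row 3: 22/3 = 22/3; row 4: entry 0 ≤ 0. Minimum is 14/5 at row 2 (w2 leaves); pivot element 5.
Divide row 2 by 5; eliminate column x2 from the other rows.
z-row update in column x1: -6 − (-7)·1 = 1.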